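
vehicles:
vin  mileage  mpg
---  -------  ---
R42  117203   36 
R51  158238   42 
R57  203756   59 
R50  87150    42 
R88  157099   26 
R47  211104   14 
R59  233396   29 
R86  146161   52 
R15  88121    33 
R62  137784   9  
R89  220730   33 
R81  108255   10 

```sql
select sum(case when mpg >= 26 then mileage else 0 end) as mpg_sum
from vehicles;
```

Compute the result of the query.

vin=R42: ✓ → 117203
vin=R51: ✓ → 158238
vin=R57: ✓ → 203756
vin=R50: ✓ → 87150
vin=R88: ✓ → 157099
vin=R47: ✗
vin=R59: ✓ → 233396
vin=R86: ✓ → 146161
vin=R15: ✓ → 88121
vin=R62: ✗
vin=R89: ✓ → 220730
vin=R81: ✗
mpg_sum = 117203 + 158238 + 203756 + 87150 + 157099 + 233396 + 146161 + 88121 + 220730 = 1411854

1411854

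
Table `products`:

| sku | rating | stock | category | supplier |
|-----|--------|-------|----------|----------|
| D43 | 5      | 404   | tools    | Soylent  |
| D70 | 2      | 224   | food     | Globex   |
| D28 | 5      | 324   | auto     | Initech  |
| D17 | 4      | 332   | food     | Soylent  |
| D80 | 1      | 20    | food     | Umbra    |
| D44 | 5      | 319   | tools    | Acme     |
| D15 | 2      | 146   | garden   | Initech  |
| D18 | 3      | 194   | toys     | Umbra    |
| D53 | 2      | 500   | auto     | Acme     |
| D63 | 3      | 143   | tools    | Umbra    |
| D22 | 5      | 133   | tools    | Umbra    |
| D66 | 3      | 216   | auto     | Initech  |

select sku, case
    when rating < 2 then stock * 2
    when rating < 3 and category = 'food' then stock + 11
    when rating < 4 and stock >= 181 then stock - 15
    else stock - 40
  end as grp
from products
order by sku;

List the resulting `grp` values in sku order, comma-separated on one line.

sku=D15: ELSE → 106
sku=D17: ELSE → 292
sku=D18: rating < 4 and stock >= 181 → 179
sku=D22: ELSE → 93
sku=D28: ELSE → 284
sku=D43: ELSE → 364
sku=D44: ELSE → 279
sku=D53: rating < 4 and stock >= 181 → 485
sku=D63: ELSE → 103
sku=D66: rating < 4 and stock >= 181 → 201
sku=D70: rating < 3 and category = 'food' → 235
sku=D80: rating < 2 → 40

106, 292, 179, 93, 284, 364, 279, 485, 103, 201, 235, 40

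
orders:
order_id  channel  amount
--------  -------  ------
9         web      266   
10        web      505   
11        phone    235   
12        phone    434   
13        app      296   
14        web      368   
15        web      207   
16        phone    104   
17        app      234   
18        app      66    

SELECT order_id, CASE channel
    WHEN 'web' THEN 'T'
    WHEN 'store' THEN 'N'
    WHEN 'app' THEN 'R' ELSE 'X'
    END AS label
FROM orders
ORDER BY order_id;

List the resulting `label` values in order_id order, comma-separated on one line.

order_id=9: channel='web' → T
order_id=10: channel='web' → T
order_id=11: ELSE → X
order_id=12: ELSE → X
order_id=13: channel='app' → R
order_id=14: channel='web' → T
order_id=15: channel='web' → T
order_id=16: ELSE → X
order_id=17: channel='app' → R
order_id=18: channel='app' → R

T, T, X, X, R, T, T, X, R, R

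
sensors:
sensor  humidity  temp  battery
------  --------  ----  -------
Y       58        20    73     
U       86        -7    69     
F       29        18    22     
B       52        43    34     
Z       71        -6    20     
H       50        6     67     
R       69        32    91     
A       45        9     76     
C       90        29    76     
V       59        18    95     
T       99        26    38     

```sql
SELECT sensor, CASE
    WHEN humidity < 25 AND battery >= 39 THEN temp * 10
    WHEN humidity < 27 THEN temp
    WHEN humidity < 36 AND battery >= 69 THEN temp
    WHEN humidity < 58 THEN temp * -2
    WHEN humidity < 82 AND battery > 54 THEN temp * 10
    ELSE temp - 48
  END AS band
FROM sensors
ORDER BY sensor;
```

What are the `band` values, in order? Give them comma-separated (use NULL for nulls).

sensor=A: humidity < 58 → -18
sensor=B: humidity < 58 → -86
sensor=C: ELSE → -19
sensor=F: humidity < 58 → -36
sensor=H: humidity < 58 → -12
sensor=R: humidity < 82 AND battery > 54 → 320
sensor=T: ELSE → -22
sensor=U: ELSE → -55
sensor=V: humidity < 82 AND battery > 54 → 180
sensor=Y: humidity < 82 AND battery > 54 → 200
sensor=Z: ELSE → -54

-18, -86, -19, -36, -12, 320, -22, -55, 180, 200, -54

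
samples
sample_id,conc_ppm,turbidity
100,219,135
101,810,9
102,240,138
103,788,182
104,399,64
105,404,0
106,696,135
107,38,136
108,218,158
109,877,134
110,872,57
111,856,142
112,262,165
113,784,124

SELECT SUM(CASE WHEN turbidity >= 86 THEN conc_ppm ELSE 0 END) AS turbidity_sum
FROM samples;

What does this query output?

4978

sample_id=100: ✓ → 219
sample_id=101: ✗
sample_id=102: ✓ → 240
sample_id=103: ✓ → 788
sample_id=104: ✗
sample_id=105: ✗
sample_id=106: ✓ → 696
sample_id=107: ✓ → 38
sample_id=108: ✓ → 218
sample_id=109: ✓ → 877
sample_id=110: ✗
sample_id=111: ✓ → 856
sample_id=112: ✓ → 262
sample_id=113: ✓ → 784
turbidity_sum = 219 + 240 + 788 + 696 + 38 + 218 + 877 + 856 + 262 + 784 = 4978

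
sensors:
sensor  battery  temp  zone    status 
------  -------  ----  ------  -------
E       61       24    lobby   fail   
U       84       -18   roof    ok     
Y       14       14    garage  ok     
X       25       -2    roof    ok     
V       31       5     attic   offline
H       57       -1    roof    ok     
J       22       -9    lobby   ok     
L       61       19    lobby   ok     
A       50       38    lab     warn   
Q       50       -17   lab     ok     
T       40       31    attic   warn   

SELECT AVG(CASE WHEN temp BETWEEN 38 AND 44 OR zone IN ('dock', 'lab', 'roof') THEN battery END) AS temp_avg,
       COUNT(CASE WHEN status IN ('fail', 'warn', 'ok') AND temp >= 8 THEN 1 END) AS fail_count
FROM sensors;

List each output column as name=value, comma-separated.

temp_avg=53.2, fail_count=5

[temp_avg: temp BETWEEN 38 AND 44 OR zone IN ('dock', 'lab', 'roof')]
sensor=E: ✗
sensor=U: ✓ → 84
sensor=Y: ✗
sensor=X: ✓ → 25
sensor=V: ✗
sensor=H: ✓ → 57
sensor=J: ✗
sensor=L: ✗
sensor=A: ✓ → 50
sensor=Q: ✓ → 50
sensor=T: ✗
temp_avg = (84 + 25 + 57 + 50 + 50) / 5 = 53.2
—
[fail_count: status IN ('fail', 'warn', 'ok') AND temp >= 8]
sensor=E: ✓ → 1
sensor=U: ✗
sensor=Y: ✓ → 1
sensor=X: ✗
sensor=V: ✗
sensor=H: ✗
sensor=J: ✗
sensor=L: ✓ → 1
sensor=A: ✓ → 1
sensor=Q: ✗
sensor=T: ✓ → 1
fail_count = COUNT(1, 1, 1, 1, 1) = 5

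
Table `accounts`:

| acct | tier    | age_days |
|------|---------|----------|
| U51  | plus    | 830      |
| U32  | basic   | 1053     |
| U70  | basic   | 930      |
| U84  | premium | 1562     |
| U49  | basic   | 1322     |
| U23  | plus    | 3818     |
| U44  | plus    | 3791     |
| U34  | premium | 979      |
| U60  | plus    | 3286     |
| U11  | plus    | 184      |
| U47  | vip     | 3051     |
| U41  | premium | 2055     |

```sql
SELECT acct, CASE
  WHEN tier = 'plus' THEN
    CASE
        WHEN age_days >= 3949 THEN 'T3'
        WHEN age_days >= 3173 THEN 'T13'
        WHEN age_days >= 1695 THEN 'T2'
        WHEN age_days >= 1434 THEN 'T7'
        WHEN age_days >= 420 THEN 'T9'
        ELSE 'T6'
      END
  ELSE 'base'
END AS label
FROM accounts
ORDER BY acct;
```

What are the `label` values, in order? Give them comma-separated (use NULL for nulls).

acct=U11: tier='plus' → inner[ELSE] → T6
acct=U23: tier='plus' → inner[age_days >= 3173] → T13
acct=U32: tier='basic' → outer ELSE → base
acct=U34: tier='premium' → outer ELSE → base
acct=U41: tier='premium' → outer ELSE → base
acct=U44: tier='plus' → inner[age_days >= 3173] → T13
acct=U47: tier='vip' → outer ELSE → base
acct=U49: tier='basic' → outer ELSE → base
acct=U51: tier='plus' → inner[age_days >= 420] → T9
acct=U60: tier='plus' → inner[age_days >= 3173] → T13
acct=U70: tier='basic' → outer ELSE → base
acct=U84: tier='premium' → outer ELSE → base

T6, T13, base, base, base, T13, base, base, T9, T13, base, base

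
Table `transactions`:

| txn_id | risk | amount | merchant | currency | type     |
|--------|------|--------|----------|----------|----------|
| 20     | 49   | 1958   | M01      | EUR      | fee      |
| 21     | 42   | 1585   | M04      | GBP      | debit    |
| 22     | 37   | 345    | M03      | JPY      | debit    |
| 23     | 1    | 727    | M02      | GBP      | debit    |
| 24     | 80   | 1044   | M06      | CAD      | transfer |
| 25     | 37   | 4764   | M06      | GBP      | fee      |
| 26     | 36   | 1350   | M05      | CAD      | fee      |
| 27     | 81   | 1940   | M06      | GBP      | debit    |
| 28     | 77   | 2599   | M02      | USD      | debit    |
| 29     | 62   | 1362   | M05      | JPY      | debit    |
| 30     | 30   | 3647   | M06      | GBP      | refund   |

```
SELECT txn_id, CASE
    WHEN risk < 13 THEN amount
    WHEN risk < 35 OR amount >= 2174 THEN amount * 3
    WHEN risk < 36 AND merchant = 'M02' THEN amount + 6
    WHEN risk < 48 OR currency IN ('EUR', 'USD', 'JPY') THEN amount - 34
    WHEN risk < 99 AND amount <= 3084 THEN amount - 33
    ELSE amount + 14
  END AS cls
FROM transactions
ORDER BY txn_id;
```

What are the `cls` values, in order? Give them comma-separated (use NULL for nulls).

1924, 1551, 311, 727, 1011, 14292, 1316, 1907, 7797, 1328, 10941

txn_id=20: risk < 48 OR currency IN ('EUR', 'USD', 'JPY') → 1924
txn_id=21: risk < 48 OR currency IN ('EUR', 'USD', 'JPY') → 1551
txn_id=22: risk < 48 OR currency IN ('EUR', 'USD', 'JPY') → 311
txn_id=23: risk < 13 → 727
txn_id=24: risk < 99 AND amount <= 3084 → 1011
txn_id=25: risk < 35 OR amount >= 2174 → 14292
txn_id=26: risk < 48 OR currency IN ('EUR', 'USD', 'JPY') → 1316
txn_id=27: risk < 99 AND amount <= 3084 → 1907
txn_id=28: risk < 35 OR amount >= 2174 → 7797
txn_id=29: risk < 48 OR currency IN ('EUR', 'USD', 'JPY') → 1328
txn_id=30: risk < 35 OR amount >= 2174 → 10941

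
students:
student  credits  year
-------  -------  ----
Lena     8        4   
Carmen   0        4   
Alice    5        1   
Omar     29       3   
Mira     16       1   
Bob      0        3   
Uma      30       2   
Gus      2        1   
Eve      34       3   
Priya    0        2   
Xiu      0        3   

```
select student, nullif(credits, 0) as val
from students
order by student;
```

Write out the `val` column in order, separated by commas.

5, NULL, NULL, 34, 2, 8, 16, 29, NULL, 30, NULL

student=Alice: credits=5 vs 0: differ → 5
student=Bob: credits=0 vs 0: equal → NULL
student=Carmen: credits=0 vs 0: equal → NULL
student=Eve: credits=34 vs 0: differ → 34
student=Gus: credits=2 vs 0: differ → 2
student=Lena: credits=8 vs 0: differ → 8
student=Mira: credits=16 vs 0: differ → 16
student=Omar: credits=29 vs 0: differ → 29
student=Priya: credits=0 vs 0: equal → NULL
student=Uma: credits=30 vs 0: differ → 30
student=Xiu: credits=0 vs 0: equal → NULL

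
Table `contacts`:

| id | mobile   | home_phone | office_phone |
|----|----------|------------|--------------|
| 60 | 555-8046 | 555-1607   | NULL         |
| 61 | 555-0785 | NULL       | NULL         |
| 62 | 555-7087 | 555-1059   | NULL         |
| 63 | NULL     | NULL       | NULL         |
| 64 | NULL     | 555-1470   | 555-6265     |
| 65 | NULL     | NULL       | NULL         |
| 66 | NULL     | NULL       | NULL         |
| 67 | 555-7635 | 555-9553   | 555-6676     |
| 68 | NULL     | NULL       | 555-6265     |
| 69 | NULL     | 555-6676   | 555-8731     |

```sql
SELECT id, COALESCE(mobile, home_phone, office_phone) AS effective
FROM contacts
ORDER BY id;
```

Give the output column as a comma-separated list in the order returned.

555-8046, 555-0785, 555-7087, NULL, 555-1470, NULL, NULL, 555-7635, 555-6265, 555-6676

id=60: mobile=555-8046 → 555-8046
id=61: mobile=555-0785 → 555-0785
id=62: mobile=555-7087 → 555-7087
id=63: mobile=NULL, home_phone=NULL, office_phone=NULL (all NULL) → NULL
id=64: mobile=NULL, home_phone=555-1470 → 555-1470
id=65: mobile=NULL, home_phone=NULL, office_phone=NULL (all NULL) → NULL
id=66: mobile=NULL, home_phone=NULL, office_phone=NULL (all NULL) → NULL
id=67: mobile=555-7635 → 555-7635
id=68: mobile=NULL, home_phone=NULL, office_phone=555-6265 → 555-6265
id=69: mobile=NULL, home_phone=555-6676 → 555-6676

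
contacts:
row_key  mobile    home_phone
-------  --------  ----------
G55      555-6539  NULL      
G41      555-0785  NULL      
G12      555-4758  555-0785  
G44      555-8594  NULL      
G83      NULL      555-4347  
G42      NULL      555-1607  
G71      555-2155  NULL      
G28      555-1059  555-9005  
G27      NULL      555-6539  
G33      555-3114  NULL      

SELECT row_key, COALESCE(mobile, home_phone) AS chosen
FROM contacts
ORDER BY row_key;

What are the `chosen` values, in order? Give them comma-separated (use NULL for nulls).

555-4758, 555-6539, 555-1059, 555-3114, 555-0785, 555-1607, 555-8594, 555-6539, 555-2155, 555-4347

row_key=G12: mobile=555-4758 → 555-4758
row_key=G27: mobile=NULL, home_phone=555-6539 → 555-6539
row_key=G28: mobile=555-1059 → 555-1059
row_key=G33: mobile=555-3114 → 555-3114
row_key=G41: mobile=555-0785 → 555-0785
row_key=G42: mobile=NULL, home_phone=555-1607 → 555-1607
row_key=G44: mobile=555-8594 → 555-8594
row_key=G55: mobile=555-6539 → 555-6539
row_key=G71: mobile=555-2155 → 555-2155
row_key=G83: mobile=NULL, home_phone=555-4347 → 555-4347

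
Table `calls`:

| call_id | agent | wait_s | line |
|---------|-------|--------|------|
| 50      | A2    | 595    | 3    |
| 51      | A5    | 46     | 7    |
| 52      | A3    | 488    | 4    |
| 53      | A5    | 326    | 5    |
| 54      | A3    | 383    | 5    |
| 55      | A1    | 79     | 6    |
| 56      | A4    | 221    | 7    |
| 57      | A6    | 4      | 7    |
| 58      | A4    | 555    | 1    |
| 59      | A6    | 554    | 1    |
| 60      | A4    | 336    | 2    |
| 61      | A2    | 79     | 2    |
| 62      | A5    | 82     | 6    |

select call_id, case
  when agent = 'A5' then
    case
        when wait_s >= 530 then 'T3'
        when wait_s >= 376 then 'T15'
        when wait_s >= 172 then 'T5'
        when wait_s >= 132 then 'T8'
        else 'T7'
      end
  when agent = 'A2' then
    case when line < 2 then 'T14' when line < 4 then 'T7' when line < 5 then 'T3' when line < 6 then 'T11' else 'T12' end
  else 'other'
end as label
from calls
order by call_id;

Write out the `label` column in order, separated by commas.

call_id=50: agent='A2' → inner[line < 4] → T7
call_id=51: agent='A5' → inner[ELSE] → T7
call_id=52: agent='A3' → outer ELSE → other
call_id=53: agent='A5' → inner[wait_s >= 172] → T5
call_id=54: agent='A3' → outer ELSE → other
call_id=55: agent='A1' → outer ELSE → other
call_id=56: agent='A4' → outer ELSE → other
call_id=57: agent='A6' → outer ELSE → other
call_id=58: agent='A4' → outer ELSE → other
call_id=59: agent='A6' → outer ELSE → other
call_id=60: agent='A4' → outer ELSE → other
call_id=61: agent='A2' → inner[line < 4] → T7
call_id=62: agent='A5' → inner[ELSE] → T7

T7, T7, other, T5, other, other, other, other, other, other, other, T7, T7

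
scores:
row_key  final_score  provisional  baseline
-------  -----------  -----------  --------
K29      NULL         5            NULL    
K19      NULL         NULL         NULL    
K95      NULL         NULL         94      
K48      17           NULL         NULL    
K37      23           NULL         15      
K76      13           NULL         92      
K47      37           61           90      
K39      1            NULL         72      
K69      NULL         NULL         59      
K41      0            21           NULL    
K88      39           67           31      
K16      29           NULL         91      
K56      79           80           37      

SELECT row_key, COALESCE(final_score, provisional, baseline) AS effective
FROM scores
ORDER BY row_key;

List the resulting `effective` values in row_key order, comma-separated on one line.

row_key=K16: final_score=29 → 29
row_key=K19: final_score=NULL, provisional=NULL, baseline=NULL (all NULL) → NULL
row_key=K29: final_score=NULL, provisional=5 → 5
row_key=K37: final_score=23 → 23
row_key=K39: final_score=1 → 1
row_key=K41: final_score=0 → 0
row_key=K47: final_score=37 → 37
row_key=K48: final_score=17 → 17
row_key=K56: final_score=79 → 79
row_key=K69: final_score=NULL, provisional=NULL, baseline=59 → 59
row_key=K76: final_score=13 → 13
row_key=K88: final_score=39 → 39
row_key=K95: final_score=NULL, provisional=NULL, baseline=94 → 94

29, NULL, 5, 23, 1, 0, 37, 17, 79, 59, 13, 39, 94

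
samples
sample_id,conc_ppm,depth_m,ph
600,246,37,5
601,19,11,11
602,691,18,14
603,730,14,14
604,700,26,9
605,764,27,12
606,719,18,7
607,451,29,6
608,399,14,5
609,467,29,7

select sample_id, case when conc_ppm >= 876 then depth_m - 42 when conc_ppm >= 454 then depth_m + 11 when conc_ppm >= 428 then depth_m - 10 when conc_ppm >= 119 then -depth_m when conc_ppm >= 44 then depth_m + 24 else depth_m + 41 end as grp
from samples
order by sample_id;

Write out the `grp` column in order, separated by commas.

-37, 52, 29, 25, 37, 38, 29, 19, -14, 40

sample_id=600: conc_ppm >= 119 → -37
sample_id=601: ELSE → 52
sample_id=602: conc_ppm >= 454 → 29
sample_id=603: conc_ppm >= 454 → 25
sample_id=604: conc_ppm >= 454 → 37
sample_id=605: conc_ppm >= 454 → 38
sample_id=606: conc_ppm >= 454 → 29
sample_id=607: conc_ppm >= 428 → 19
sample_id=608: conc_ppm >= 119 → -14
sample_id=609: conc_ppm >= 454 → 40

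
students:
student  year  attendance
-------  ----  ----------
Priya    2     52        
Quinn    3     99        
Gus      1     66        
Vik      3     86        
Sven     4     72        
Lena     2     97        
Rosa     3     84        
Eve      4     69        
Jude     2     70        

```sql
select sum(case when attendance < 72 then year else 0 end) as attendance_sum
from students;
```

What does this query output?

student=Priya: ✓ → 2
student=Quinn: ✗
student=Gus: ✓ → 1
student=Vik: ✗
student=Sven: ✗
student=Lena: ✗
student=Rosa: ✗
student=Eve: ✓ → 4
student=Jude: ✓ → 2
attendance_sum = 2 + 1 + 4 + 2 = 9

9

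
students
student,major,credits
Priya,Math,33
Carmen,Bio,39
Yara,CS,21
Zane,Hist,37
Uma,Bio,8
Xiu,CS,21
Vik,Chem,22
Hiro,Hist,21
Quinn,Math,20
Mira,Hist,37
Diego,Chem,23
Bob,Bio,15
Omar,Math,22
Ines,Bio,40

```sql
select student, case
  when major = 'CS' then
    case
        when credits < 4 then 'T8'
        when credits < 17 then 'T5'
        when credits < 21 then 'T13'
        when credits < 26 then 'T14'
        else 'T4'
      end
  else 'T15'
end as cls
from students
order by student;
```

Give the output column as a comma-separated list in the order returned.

T15, T15, T15, T15, T15, T15, T15, T15, T15, T15, T15, T14, T14, T15

student=Bob: major='Bio' → outer ELSE → T15
student=Carmen: major='Bio' → outer ELSE → T15
student=Diego: major='Chem' → outer ELSE → T15
student=Hiro: major='Hist' → outer ELSE → T15
student=Ines: major='Bio' → outer ELSE → T15
student=Mira: major='Hist' → outer ELSE → T15
student=Omar: major='Math' → outer ELSE → T15
student=Priya: major='Math' → outer ELSE → T15
student=Quinn: major='Math' → outer ELSE → T15
student=Uma: major='Bio' → outer ELSE → T15
student=Vik: major='Chem' → outer ELSE → T15
student=Xiu: major='CS' → inner[credits < 26] → T14
student=Yara: major='CS' → inner[credits < 26] → T14
student=Zane: major='Hist' → outer ELSE → T15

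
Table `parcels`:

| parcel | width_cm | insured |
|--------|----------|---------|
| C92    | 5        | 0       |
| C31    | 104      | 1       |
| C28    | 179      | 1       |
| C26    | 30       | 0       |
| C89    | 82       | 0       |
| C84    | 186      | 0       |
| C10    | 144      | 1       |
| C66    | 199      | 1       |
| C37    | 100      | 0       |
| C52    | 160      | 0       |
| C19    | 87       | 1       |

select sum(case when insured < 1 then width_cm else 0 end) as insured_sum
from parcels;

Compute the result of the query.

parcel=C92: ✓ → 5
parcel=C31: ✗
parcel=C28: ✗
parcel=C26: ✓ → 30
parcel=C89: ✓ → 82
parcel=C84: ✓ → 186
parcel=C10: ✗
parcel=C66: ✗
parcel=C37: ✓ → 100
parcel=C52: ✓ → 160
parcel=C19: ✗
insured_sum = 5 + 30 + 82 + 186 + 100 + 160 = 563

563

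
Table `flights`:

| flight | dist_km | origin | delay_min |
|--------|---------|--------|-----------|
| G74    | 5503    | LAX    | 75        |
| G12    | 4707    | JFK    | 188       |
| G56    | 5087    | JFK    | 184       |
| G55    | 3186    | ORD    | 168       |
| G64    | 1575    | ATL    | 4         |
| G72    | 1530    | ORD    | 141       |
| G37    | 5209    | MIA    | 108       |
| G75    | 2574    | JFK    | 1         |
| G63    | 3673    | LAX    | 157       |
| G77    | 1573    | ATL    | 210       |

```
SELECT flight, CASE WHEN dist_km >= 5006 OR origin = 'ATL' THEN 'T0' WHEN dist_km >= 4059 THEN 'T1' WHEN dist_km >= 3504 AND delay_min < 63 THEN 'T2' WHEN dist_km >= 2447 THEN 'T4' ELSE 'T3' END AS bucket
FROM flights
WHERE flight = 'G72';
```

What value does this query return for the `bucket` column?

flight = G72: dist_km=1530, origin=ORD, delay_min=141.
dist_km >= 5006 OR origin = 'ATL' → false
dist_km >= 4059 → false
dist_km >= 3504 AND delay_min < 63 → false
dist_km >= 2447 → false
No prior WHEN matched → ELSE → T3

T3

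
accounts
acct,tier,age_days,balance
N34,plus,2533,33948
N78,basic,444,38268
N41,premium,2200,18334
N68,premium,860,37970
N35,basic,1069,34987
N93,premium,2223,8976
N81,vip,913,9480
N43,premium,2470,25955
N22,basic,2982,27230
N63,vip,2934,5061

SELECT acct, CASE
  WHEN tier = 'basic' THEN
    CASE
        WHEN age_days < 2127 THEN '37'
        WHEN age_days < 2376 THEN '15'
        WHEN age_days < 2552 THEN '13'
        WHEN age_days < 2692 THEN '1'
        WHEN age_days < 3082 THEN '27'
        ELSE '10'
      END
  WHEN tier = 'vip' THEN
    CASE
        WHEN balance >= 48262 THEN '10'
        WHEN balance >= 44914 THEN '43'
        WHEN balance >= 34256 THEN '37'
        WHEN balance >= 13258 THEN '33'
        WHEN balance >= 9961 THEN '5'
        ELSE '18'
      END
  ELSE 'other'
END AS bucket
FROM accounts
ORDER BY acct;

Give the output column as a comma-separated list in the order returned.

27, other, 37, other, other, 18, other, 37, 18, other

acct=N22: tier='basic' → inner[age_days < 3082] → 27
acct=N34: tier='plus' → outer ELSE → other
acct=N35: tier='basic' → inner[age_days < 2127] → 37
acct=N41: tier='premium' → outer ELSE → other
acct=N43: tier='premium' → outer ELSE → other
acct=N63: tier='vip' → inner[ELSE] → 18
acct=N68: tier='premium' → outer ELSE → other
acct=N78: tier='basic' → inner[age_days < 2127] → 37
acct=N81: tier='vip' → inner[ELSE] → 18
acct=N93: tier='premium' → outer ELSE → other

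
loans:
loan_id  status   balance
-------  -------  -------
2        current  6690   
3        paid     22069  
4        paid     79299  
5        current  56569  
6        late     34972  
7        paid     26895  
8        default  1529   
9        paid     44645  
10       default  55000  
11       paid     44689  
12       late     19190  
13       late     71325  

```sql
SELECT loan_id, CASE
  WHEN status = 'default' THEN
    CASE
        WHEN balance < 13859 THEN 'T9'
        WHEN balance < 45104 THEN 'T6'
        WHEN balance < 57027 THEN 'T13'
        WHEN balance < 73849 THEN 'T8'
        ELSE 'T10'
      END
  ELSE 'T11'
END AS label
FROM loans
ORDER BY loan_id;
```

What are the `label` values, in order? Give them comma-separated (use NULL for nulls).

loan_id=2: status='current' → outer ELSE → T11
loan_id=3: status='paid' → outer ELSE → T11
loan_id=4: status='paid' → outer ELSE → T11
loan_id=5: status='current' → outer ELSE → T11
loan_id=6: status='late' → outer ELSE → T11
loan_id=7: status='paid' → outer ELSE → T11
loan_id=8: status='default' → inner[balance < 13859] → T9
loan_id=9: status='paid' → outer ELSE → T11
loan_id=10: status='default' → inner[balance < 57027] → T13
loan_id=11: status='paid' → outer ELSE → T11
loan_id=12: status='late' → outer ELSE → T11
loan_id=13: status='late' → outer ELSE → T11

T11, T11, T11, T11, T11, T11, T9, T11, T13, T11, T11, T11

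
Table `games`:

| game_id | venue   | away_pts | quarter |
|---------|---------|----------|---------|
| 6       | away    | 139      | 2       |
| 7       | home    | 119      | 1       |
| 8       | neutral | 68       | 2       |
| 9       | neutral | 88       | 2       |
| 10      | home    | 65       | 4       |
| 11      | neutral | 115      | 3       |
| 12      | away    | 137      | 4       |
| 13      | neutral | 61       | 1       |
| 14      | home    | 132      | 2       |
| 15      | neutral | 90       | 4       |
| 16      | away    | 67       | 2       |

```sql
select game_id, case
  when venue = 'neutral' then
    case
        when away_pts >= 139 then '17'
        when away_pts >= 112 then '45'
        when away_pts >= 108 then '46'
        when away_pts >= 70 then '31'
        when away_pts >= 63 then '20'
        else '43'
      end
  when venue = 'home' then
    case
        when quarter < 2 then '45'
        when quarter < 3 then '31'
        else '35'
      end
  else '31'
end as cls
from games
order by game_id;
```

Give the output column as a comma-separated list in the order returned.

31, 45, 20, 31, 35, 45, 31, 43, 31, 31, 31

game_id=6: venue='away' → outer ELSE → 31
game_id=7: venue='home' → inner[quarter < 2] → 45
game_id=8: venue='neutral' → inner[away_pts >= 63] → 20
game_id=9: venue='neutral' → inner[away_pts >= 70] → 31
game_id=10: venue='home' → inner[ELSE] → 35
game_id=11: venue='neutral' → inner[away_pts >= 112] → 45
game_id=12: venue='away' → outer ELSE → 31
game_id=13: venue='neutral' → inner[ELSE] → 43
game_id=14: venue='home' → inner[quarter < 3] → 31
game_id=15: venue='neutral' → inner[away_pts >= 70] → 31
game_id=16: venue='away' → outer ELSE → 31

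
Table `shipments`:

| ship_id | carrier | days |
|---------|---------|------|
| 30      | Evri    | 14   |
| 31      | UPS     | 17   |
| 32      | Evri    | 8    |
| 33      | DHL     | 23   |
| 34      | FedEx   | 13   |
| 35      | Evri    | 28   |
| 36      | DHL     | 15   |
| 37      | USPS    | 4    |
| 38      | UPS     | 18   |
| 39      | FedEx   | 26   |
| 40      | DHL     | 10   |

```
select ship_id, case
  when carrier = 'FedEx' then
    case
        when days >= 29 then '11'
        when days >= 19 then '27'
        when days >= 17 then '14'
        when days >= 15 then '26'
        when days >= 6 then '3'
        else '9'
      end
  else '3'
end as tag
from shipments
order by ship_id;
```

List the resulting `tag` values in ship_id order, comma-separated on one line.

3, 3, 3, 3, 3, 3, 3, 3, 3, 27, 3

ship_id=30: carrier='Evri' → outer ELSE → 3
ship_id=31: carrier='UPS' → outer ELSE → 3
ship_id=32: carrier='Evri' → outer ELSE → 3
ship_id=33: carrier='DHL' → outer ELSE → 3
ship_id=34: carrier='FedEx' → inner[days >= 6] → 3
ship_id=35: carrier='Evri' → outer ELSE → 3
ship_id=36: carrier='DHL' → outer ELSE → 3
ship_id=37: carrier='USPS' → outer ELSE → 3
ship_id=38: carrier='UPS' → outer ELSE → 3
ship_id=39: carrier='FedEx' → inner[days >= 19] → 27
ship_id=40: carrier='DHL' → outer ELSE → 3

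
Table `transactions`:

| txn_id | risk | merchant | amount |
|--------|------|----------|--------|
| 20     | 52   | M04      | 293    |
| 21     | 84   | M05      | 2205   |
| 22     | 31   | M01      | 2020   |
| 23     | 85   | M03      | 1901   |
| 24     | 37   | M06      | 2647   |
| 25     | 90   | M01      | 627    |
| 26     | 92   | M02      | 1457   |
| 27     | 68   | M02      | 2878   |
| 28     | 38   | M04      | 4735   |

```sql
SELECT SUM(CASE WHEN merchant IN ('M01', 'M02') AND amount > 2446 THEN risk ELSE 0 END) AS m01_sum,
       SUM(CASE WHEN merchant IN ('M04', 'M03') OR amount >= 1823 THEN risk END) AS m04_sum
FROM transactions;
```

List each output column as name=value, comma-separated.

[m01_sum: merchant IN ('M01', 'M02') AND amount > 2446]
txn_id=20: ✗
txn_id=21: ✗
txn_id=22: ✗
txn_id=23: ✗
txn_id=24: ✗
txn_id=25: ✗
txn_id=26: ✗
txn_id=27: ✓ → 68
txn_id=28: ✗
m01_sum = 68
—
[m04_sum: merchant IN ('M04', 'M03') OR amount >= 1823]
txn_id=20: ✓ → 52
txn_id=21: ✓ → 84
txn_id=22: ✓ → 31
txn_id=23: ✓ → 85
txn_id=24: ✓ → 37
txn_id=25: ✗
txn_id=26: ✗
txn_id=27: ✓ → 68
txn_id=28: ✓ → 38
m04_sum = 52 + 84 + 31 + 85 + 37 + 68 + 38 = 395

m01_sum=68, m04_sum=395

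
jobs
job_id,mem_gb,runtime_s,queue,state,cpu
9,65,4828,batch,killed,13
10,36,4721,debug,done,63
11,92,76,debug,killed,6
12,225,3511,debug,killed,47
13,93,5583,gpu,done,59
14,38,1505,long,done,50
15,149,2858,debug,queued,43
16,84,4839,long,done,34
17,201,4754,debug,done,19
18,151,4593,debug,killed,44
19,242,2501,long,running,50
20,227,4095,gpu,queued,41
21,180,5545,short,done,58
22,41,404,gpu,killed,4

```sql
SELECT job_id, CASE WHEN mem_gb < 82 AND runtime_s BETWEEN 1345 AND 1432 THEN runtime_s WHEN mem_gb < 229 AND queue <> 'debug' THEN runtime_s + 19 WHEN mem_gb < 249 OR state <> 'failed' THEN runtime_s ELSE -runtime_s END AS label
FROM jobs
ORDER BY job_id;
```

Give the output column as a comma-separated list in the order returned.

4847, 4721, 76, 3511, 5602, 1524, 2858, 4858, 4754, 4593, 2501, 4114, 5564, 423

job_id=9: mem_gb < 229 AND queue <> 'debug' → 4847
job_id=10: mem_gb < 249 OR state <> 'failed' → 4721
job_id=11: mem_gb < 249 OR state <> 'failed' → 76
job_id=12: mem_gb < 249 OR state <> 'failed' → 3511
job_id=13: mem_gb < 229 AND queue <> 'debug' → 5602
job_id=14: mem_gb < 229 AND queue <> 'debug' → 1524
job_id=15: mem_gb < 249 OR state <> 'failed' → 2858
job_id=16: mem_gb < 229 AND queue <> 'debug' → 4858
job_id=17: mem_gb < 249 OR state <> 'failed' → 4754
job_id=18: mem_gb < 249 OR state <> 'failed' → 4593
job_id=19: mem_gb < 249 OR state <> 'failed' → 2501
job_id=20: mem_gb < 229 AND queue <> 'debug' → 4114
job_id=21: mem_gb < 229 AND queue <> 'debug' → 5564
job_id=22: mem_gb < 229 AND queue <> 'debug' → 423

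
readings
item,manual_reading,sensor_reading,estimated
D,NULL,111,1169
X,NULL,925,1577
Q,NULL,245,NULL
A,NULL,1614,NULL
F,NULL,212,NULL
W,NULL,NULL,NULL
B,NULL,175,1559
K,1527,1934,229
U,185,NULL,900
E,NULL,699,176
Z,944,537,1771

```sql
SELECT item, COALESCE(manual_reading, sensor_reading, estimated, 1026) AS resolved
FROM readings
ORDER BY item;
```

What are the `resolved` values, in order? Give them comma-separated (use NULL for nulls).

item=A: manual_reading=NULL, sensor_reading=1614 → 1614
item=B: manual_reading=NULL, sensor_reading=175 → 175
item=D: manual_reading=NULL, sensor_reading=111 → 111
item=E: manual_reading=NULL, sensor_reading=699 → 699
item=F: manual_reading=NULL, sensor_reading=212 → 212
item=K: manual_reading=1527 → 1527
item=Q: manual_reading=NULL, sensor_reading=245 → 245
item=U: manual_reading=185 → 185
item=W: manual_reading=NULL, sensor_reading=NULL, estimated=NULL, → literal 1026 → 1026
item=X: manual_reading=NULL, sensor_reading=925 → 925
item=Z: manual_reading=944 → 944

1614, 175, 111, 699, 212, 1527, 245, 185, 1026, 925, 944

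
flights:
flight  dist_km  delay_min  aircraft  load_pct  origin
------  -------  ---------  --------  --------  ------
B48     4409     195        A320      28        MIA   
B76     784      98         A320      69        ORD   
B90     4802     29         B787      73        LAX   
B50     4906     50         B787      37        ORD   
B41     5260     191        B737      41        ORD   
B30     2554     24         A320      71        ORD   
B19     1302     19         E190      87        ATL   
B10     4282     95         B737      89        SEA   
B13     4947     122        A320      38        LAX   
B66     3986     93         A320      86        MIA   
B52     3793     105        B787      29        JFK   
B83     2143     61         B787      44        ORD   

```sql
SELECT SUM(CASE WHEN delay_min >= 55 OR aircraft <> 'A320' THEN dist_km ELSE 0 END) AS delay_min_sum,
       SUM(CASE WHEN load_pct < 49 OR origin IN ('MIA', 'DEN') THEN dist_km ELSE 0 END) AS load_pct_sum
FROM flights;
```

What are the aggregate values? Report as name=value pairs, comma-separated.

[delay_min_sum: delay_min >= 55 OR aircraft <> 'A320']
flight=B48: ✓ → 4409
flight=B76: ✓ → 784
flight=B90: ✓ → 4802
flight=B50: ✓ → 4906
flight=B41: ✓ → 5260
flight=B30: ✗
flight=B19: ✓ → 1302
flight=B10: ✓ → 4282
flight=B13: ✓ → 4947
flight=B66: ✓ → 3986
flight=B52: ✓ → 3793
flight=B83: ✓ → 2143
delay_min_sum = 4409 + 784 + 4802 + 4906 + 5260 + 1302 + 4282 + 4947 + 3986 + 3793 + 2143 = 40614
—
[load_pct_sum: load_pct < 49 OR origin IN ('MIA', 'DEN')]
flight=B48: ✓ → 4409
flight=B76: ✗
flight=B90: ✗
flight=B50: ✓ → 4906
flight=B41: ✓ → 5260
flight=B30: ✗
flight=B19: ✗
flight=B10: ✗
flight=B13: ✓ → 4947
flight=B66: ✓ → 3986
flight=B52: ✓ → 3793
flight=B83: ✓ → 2143
load_pct_sum = 4409 + 4906 + 5260 + 4947 + 3986 + 3793 + 2143 = 29444

delay_min_sum=40614, load_pct_sum=29444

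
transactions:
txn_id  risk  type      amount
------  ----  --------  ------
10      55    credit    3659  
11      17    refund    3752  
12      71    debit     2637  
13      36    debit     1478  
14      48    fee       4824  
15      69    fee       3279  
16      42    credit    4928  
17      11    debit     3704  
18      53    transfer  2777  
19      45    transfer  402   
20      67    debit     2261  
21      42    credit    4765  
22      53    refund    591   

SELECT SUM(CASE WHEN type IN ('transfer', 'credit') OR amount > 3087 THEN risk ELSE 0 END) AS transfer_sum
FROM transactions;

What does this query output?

txn_id=10: ✓ → 55
txn_id=11: ✓ → 17
txn_id=12: ✗
txn_id=13: ✗
txn_id=14: ✓ → 48
txn_id=15: ✓ → 69
txn_id=16: ✓ → 42
txn_id=17: ✓ → 11
txn_id=18: ✓ → 53
txn_id=19: ✓ → 45
txn_id=20: ✗
txn_id=21: ✓ → 42
txn_id=22: ✗
transfer_sum = 55 + 17 + 48 + 69 + 42 + 11 + 53 + 45 + 42 = 382

382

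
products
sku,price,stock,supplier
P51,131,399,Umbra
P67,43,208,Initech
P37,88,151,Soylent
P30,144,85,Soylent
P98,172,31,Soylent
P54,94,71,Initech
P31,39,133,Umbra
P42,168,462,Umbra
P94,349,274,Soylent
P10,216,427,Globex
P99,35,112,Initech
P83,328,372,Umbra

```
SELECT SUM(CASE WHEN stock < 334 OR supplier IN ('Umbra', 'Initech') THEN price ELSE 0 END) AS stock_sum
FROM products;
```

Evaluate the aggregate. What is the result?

sku=P51: ✓ → 131
sku=P67: ✓ → 43
sku=P37: ✓ → 88
sku=P30: ✓ → 144
sku=P98: ✓ → 172
sku=P54: ✓ → 94
sku=P31: ✓ → 39
sku=P42: ✓ → 168
sku=P94: ✓ → 349
sku=P10: ✗
sku=P99: ✓ → 35
sku=P83: ✓ → 328
stock_sum = 131 + 43 + 88 + 144 + 172 + 94 + 39 + 168 + 349 + 35 + 328 = 1591

1591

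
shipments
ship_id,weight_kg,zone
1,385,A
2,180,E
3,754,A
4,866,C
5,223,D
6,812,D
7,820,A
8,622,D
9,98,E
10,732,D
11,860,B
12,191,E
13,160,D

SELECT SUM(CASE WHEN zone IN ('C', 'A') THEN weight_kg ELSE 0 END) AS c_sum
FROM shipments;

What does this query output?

ship_id=1: ✓ → 385
ship_id=2: ✗
ship_id=3: ✓ → 754
ship_id=4: ✓ → 866
ship_id=5: ✗
ship_id=6: ✗
ship_id=7: ✓ → 820
ship_id=8: ✗
ship_id=9: ✗
ship_id=10: ✗
ship_id=11: ✗
ship_id=12: ✗
ship_id=13: ✗
c_sum = 385 + 754 + 866 + 820 = 2825

2825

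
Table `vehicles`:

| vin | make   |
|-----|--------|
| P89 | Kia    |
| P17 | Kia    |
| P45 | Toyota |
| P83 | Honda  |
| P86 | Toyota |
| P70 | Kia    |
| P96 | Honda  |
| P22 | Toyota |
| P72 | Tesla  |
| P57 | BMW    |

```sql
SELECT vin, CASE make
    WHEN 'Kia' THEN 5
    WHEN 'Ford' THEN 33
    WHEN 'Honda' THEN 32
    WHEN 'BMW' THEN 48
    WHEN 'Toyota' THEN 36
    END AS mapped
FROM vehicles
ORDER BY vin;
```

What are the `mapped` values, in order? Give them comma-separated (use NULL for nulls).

vin=P17: make='Kia' → 5
vin=P22: make='Toyota' → 36
vin=P45: make='Toyota' → 36
vin=P57: make='BMW' → 48
vin=P70: make='Kia' → 5
vin=P72: (no match → NULL) → NULL
vin=P83: make='Honda' → 32
vin=P86: make='Toyota' → 36
vin=P89: make='Kia' → 5
vin=P96: make='Honda' → 32

5, 36, 36, 48, 5, NULL, 32, 36, 5, 32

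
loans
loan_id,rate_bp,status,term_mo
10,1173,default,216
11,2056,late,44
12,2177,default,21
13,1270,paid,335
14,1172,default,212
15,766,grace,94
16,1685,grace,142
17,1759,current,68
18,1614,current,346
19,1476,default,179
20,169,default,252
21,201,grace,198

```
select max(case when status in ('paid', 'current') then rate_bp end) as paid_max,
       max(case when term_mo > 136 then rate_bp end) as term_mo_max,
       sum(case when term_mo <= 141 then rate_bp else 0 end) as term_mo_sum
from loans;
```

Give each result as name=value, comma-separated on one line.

[paid_max: status in ('paid', 'current')]
loan_id=10: ✗
loan_id=11: ✗
loan_id=12: ✗
loan_id=13: ✓ → 1270
loan_id=14: ✗
loan_id=15: ✗
loan_id=16: ✗
loan_id=17: ✓ → 1759
loan_id=18: ✓ → 1614
loan_id=19: ✗
loan_id=20: ✗
loan_id=21: ✗
paid_max = MAX(1270, 1759, 1614) = 1759
—
[term_mo_max: term_mo > 136]
loan_id=10: ✓ → 1173
loan_id=11: ✗
loan_id=12: ✗
loan_id=13: ✓ → 1270
loan_id=14: ✓ → 1172
loan_id=15: ✗
loan_id=16: ✓ → 1685
loan_id=17: ✗
loan_id=18: ✓ → 1614
loan_id=19: ✓ → 1476
loan_id=20: ✓ → 169
loan_id=21: ✓ → 201
term_mo_max = MAX(1173, 1270, 1172, 1685, 1614, 1476, 169, 201) = 1685
—
[term_mo_sum: term_mo <= 141]
loan_id=10: ✗
loan_id=11: ✓ → 2056
loan_id=12: ✓ → 2177
loan_id=13: ✗
loan_id=14: ✗
loan_id=15: ✓ → 766
loan_id=16: ✗
loan_id=17: ✓ → 1759
loan_id=18: ✗
loan_id=19: ✗
loan_id=20: ✗
loan_id=21: ✗
term_mo_sum = 2056 + 2177 + 766 + 1759 = 6758

paid_max=1759, term_mo_max=1685, term_mo_sum=6758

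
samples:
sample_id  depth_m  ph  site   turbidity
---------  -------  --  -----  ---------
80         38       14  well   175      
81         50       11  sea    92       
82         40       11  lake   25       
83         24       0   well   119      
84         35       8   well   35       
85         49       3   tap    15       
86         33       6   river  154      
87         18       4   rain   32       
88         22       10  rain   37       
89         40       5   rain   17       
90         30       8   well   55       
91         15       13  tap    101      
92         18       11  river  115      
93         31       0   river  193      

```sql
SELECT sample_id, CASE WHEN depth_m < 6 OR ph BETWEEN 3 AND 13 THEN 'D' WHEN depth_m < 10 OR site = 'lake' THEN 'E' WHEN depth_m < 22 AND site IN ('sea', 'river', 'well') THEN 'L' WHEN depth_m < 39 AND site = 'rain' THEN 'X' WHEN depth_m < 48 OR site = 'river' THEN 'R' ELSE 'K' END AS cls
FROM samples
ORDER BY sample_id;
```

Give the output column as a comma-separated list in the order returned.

sample_id=80: depth_m < 48 OR site = 'river' → R
sample_id=81: depth_m < 6 OR ph BETWEEN 3 AND 13 → D
sample_id=82: depth_m < 6 OR ph BETWEEN 3 AND 13 → D
sample_id=83: depth_m < 48 OR site = 'river' → R
sample_id=84: depth_m < 6 OR ph BETWEEN 3 AND 13 → D
sample_id=85: depth_m < 6 OR ph BETWEEN 3 AND 13 → D
sample_id=86: depth_m < 6 OR ph BETWEEN 3 AND 13 → D
sample_id=87: depth_m < 6 OR ph BETWEEN 3 AND 13 → D
sample_id=88: depth_m < 6 OR ph BETWEEN 3 AND 13 → D
sample_id=89: depth_m < 6 OR ph BETWEEN 3 AND 13 → D
sample_id=90: depth_m < 6 OR ph BETWEEN 3 AND 13 → D
sample_id=91: depth_m < 6 OR ph BETWEEN 3 AND 13 → D
sample_id=92: depth_m < 6 OR ph BETWEEN 3 AND 13 → D
sample_id=93: depth_m < 48 OR site = 'river' → R

R, D, D, R, D, D, D, D, D, D, D, D, D, R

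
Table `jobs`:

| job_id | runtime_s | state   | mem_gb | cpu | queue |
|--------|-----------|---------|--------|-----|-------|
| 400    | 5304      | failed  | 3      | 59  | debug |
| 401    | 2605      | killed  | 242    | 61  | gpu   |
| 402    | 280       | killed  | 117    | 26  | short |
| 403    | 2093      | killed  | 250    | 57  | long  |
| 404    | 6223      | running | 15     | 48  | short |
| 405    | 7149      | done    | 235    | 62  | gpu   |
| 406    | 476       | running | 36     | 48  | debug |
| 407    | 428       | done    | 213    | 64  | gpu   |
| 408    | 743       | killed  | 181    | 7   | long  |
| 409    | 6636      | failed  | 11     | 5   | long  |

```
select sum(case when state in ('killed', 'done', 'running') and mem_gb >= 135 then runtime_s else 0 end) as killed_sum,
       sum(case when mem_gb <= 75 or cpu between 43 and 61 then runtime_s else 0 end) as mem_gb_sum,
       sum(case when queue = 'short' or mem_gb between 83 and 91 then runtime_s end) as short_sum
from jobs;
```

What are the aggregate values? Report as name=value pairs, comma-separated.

[killed_sum: state in ('killed', 'done', 'running') and mem_gb >= 135]
job_id=400: ✗
job_id=401: ✓ → 2605
job_id=402: ✗
job_id=403: ✓ → 2093
job_id=404: ✗
job_id=405: ✓ → 7149
job_id=406: ✗
job_id=407: ✓ → 428
job_id=408: ✓ → 743
job_id=409: ✗
killed_sum = 2605 + 2093 + 7149 + 428 + 743 = 13018
—
[mem_gb_sum: mem_gb <= 75 or cpu between 43 and 61]
job_id=400: ✓ → 5304
job_id=401: ✓ → 2605
job_id=402: ✗
job_id=403: ✓ → 2093
job_id=404: ✓ → 6223
job_id=405: ✗
job_id=406: ✓ → 476
job_id=407: ✗
job_id=408: ✗
job_id=409: ✓ → 6636
mem_gb_sum = 5304 + 2605 + 2093 + 6223 + 476 + 6636 = 23337
—
[short_sum: queue = 'short' or mem_gb between 83 and 91]
job_id=400: ✗
job_id=401: ✗
job_id=402: ✓ → 280
job_id=403: ✗
job_id=404: ✓ → 6223
job_id=405: ✗
job_id=406: ✗
job_id=407: ✗
job_id=408: ✗
job_id=409: ✗
short_sum = 280 + 6223 = 6503

killed_sum=13018, mem_gb_sum=23337, short_sum=6503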